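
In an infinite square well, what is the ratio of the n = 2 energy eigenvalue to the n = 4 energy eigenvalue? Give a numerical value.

E_n = n²π²ℏ²/(2mL²) so the ratio is n₂²/n₁² = 4/16 = 0.25.

0.25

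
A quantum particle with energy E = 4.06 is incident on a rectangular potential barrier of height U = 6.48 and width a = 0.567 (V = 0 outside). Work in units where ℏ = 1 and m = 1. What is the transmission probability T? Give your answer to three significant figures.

T = 0.268

E < U: inside the barrier ψ ∝ e^{±κx} with κ = √(2m(U − E))/ℏ = 2.200.
κa = 1.247, sinh(κa) = 1.597.
Matching ψ, ψ′ at both faces gives T = [1 + U² sinh²(κa) / (4E(U − E))]⁻¹ = 1/3.725 = 0.268.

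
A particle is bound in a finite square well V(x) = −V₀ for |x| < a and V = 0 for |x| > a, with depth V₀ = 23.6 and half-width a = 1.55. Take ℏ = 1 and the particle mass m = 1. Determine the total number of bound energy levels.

N = 7

The dimensionless depth is z₀ = a√(2mV₀)/ℏ = 1.55 × √(47.20) = 10.65.
A new bound state (alternating even/odd) appears each time z₀ passes a multiple of π/2, so N = ⌊2z₀/π⌋ + 1 = ⌊6.779⌋ + 1 = 7.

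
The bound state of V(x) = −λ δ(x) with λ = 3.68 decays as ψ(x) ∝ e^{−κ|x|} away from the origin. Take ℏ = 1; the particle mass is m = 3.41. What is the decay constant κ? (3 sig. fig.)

Integrating the TISE across x = 0 gives the cusp condition ψ'(0⁺) − ψ'(0⁻) = −(2mλ/ℏ²)ψ(0).
With ψ ∝ e^{−κ|x|} this yields −2κ = −2mλ/ℏ², so κ = mλ/ℏ² = 12.55.

κ = 12.5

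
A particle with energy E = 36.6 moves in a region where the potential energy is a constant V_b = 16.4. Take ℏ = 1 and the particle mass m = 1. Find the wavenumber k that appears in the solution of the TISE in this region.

With E > V_b the solution is oscillatory, ψ ∝ e^{±ikx} with k = √(2m(E − V_b))/ℏ.
k = √(2 × 1 × 20.2) = 6.356.

k = 6.36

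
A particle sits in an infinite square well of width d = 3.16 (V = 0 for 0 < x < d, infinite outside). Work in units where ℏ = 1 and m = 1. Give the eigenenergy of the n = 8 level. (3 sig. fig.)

The infinite-well eigenfunctions ψ_n = √(2/d) sin(nπx/d) vanish at both walls, giving E_n = n²π²ℏ²/(2md²).
E_8 = 8² × π² / (2 × 1 × 3.16²) = 31.63.

E = 31.6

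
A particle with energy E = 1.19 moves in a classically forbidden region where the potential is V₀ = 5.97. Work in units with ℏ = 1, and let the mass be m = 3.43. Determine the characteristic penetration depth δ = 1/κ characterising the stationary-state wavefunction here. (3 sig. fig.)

δ = 0.175

Since E < V₀ the TISE in this region is ψ'' = κ²ψ with κ = √(2m(V₀ − E))/ℏ.
κ = √(2 × 3.43 × 4.78) = 5.726. The penetration depth is δ = 1/κ = 0.175.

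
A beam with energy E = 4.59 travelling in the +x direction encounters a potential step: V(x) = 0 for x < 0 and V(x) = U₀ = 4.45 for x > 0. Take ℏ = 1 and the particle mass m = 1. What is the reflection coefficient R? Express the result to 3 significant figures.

R = 0.494

On each side the TISE gives plane waves with k = √(2m(E − V))/ℏ: k₁ = √(2·1·4.59) = 3.030, k₂ = √(2·1·0.14) = 0.5292.
Continuity of ψ and ψ′ at the step yields the reflection amplitude r = (k₁ − k₂)/(k₁ + k₂) = 0.7026; thus R = |r|² = 0.4937, T = 0.5063.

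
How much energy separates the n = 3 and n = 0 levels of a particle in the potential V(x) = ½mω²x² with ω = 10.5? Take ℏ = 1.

E_n = ℏω(n + ½), so ΔE = (3 − 0) ℏω = 3 × 10.5 = 31.50.

ΔE = 31.5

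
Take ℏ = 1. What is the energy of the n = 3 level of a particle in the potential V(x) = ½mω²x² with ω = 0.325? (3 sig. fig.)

E = 1.14

Using E_n = (n + ½)ℏω: E_3 = 3.5 × 0.325 = 1.138.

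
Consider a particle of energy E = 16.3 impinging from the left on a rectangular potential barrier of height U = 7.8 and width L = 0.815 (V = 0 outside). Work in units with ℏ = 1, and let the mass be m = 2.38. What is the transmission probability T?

E > U: inside the barrier k₂ = √(2m(E − U))/ℏ = 6.361, k₂L = 5.184.
T = [1 + U² sin²(k₂L) / (4E(E − U))]⁻¹ = 1/1.087 = 0.920.

T = 0.920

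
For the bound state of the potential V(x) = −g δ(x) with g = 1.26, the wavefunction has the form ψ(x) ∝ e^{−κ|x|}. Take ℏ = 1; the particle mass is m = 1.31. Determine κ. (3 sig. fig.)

κ = 1.65

Integrating the TISE across x = 0 gives the cusp condition ψ'(0⁺) − ψ'(0⁻) = −(2mg/ℏ²)ψ(0).
With ψ ∝ e^{−κ|x|} this yields −2κ = −2mg/ℏ², so κ = mg/ℏ² = 1.651.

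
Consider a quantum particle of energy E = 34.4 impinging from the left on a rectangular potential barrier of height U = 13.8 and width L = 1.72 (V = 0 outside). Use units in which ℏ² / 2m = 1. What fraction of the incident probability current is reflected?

R = 0.0628

E > U: inside the barrier k₂ = √(2m(E − U))/ℏ = 4.539, k₂L = 7.807.
Matching at both interfaces gives T⁻¹ = 1 + U² sin²(k₂L) / [4E(E − U)] = 1.067, hence T = 0.937.
R = 1 − T = 0.0628.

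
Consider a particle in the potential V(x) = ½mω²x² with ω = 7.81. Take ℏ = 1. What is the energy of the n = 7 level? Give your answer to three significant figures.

E = 58.6

The oscillator eigenvalues are E_n = ℏω(n + ½), so E_7 = 7.81 × 7.5 = 58.58.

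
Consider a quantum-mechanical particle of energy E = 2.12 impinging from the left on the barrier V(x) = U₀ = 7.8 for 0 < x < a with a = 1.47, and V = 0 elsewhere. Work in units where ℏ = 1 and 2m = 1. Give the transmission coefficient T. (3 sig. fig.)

E < U₀: inside the barrier ψ ∝ e^{±κx} with κ = √(2m(U₀ − E))/ℏ = 2.383.
κa = 3.503, sinh(κa) = 16.60.
Matching ψ, ψ′ at both faces gives T = [1 + U₀² sinh²(κa) / (4E(U₀ − E))]⁻¹ = 1/349.0 = 0.00287.

T = 0.00287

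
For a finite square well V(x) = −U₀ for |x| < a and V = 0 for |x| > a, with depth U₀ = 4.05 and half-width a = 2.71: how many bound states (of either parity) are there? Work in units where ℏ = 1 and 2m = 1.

N = 4

Define the well-strength parameter z₀ = (a/ℏ)√(2mU₀) = 2.71 × √(2·0.5·4.05) = 5.454.
A new bound state (alternating even/odd) appears each time z₀ passes a multiple of π/2, so N = ⌊2z₀/π⌋ + 1 = ⌊3.472⌋ + 1 = 4.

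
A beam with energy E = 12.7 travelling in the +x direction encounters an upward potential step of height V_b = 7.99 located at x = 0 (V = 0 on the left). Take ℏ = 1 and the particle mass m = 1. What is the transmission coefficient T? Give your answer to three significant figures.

T = 0.941

On each side the TISE gives plane waves with k = √(2m(E − V))/ℏ: k₁ = √(2·1·12.7) = 5.040, k₂ = √(2·1·4.71) = 3.069.
Matching ψ and ψ′ at x = 0 gives r = (k₁ − k₂)/(k₁ + k₂), so R = r² = 0.05906 and T = 1 − R = 0.9409.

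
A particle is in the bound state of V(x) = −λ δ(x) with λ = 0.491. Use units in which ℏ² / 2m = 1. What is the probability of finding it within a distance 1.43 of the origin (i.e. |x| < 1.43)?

The normalised bound state is ψ = √κ e^{−κ|x|} with κ = mλ/ℏ² = 0.2455.
P(|x| < d) = ∫_{−d}^{d} κ e^{−2κ|x|} dx = 1 − e^{−2κd} = 1 − e^{−0.7021} = 0.5045.

P = 0.504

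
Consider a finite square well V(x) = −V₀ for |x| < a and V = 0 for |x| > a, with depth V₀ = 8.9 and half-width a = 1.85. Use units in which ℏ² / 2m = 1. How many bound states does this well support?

Define the well-strength parameter z₀ = (a/ℏ)√(2mV₀) = 1.85 × √(2·0.5·8.9) = 5.519.
A new bound state (alternating even/odd) appears each time z₀ passes a multiple of π/2, so N = ⌊2z₀/π⌋ + 1 = ⌊3.514⌋ + 1 = 4.

N = 4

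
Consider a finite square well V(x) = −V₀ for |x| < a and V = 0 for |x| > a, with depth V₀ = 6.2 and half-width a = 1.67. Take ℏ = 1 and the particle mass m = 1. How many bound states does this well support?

N = 4

The dimensionless depth is z₀ = a√(2mV₀)/ℏ = 1.67 × √(12.40) = 5.881.
A new bound state (alternating even/odd) appears each time z₀ passes a multiple of π/2, so N = ⌊2z₀/π⌋ + 1 = ⌊3.744⌋ + 1 = 4.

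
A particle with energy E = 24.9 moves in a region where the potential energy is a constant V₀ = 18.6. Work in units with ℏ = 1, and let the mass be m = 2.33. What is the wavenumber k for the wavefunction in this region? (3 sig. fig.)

k = 5.42

With E > V₀ the solution is oscillatory, ψ ∝ e^{±ikx} with k = √(2m(E − V₀))/ℏ.
k = √(2 × 2.33 × 6.3) = 5.418.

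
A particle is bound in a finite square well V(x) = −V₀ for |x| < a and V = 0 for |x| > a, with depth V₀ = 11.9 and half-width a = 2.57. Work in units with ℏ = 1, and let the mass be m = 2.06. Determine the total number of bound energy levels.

The dimensionless depth is z₀ = a√(2mV₀)/ℏ = 2.57 × √(49.03) = 18.00.
The even/odd transcendental equations gain one root per π/2 in z₀, giving N = 1 + ⌊2z₀/π⌋ = 1 + ⌊11.46⌋ = 12.

N = 12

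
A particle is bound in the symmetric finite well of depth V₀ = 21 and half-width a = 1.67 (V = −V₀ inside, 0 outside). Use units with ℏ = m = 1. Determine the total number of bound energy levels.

N = 7

The dimensionless depth is z₀ = a√(2mV₀)/ℏ = 1.67 × √(42.00) = 10.82.
The even/odd transcendental equations gain one root per π/2 in z₀, giving N = 1 + ⌊2z₀/π⌋ = 1 + ⌊6.890⌋ = 7.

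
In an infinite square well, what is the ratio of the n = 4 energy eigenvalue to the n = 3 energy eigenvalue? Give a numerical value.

Since E_n ∝ n², the ratio is (4/3)² = 1.77778.

1.77778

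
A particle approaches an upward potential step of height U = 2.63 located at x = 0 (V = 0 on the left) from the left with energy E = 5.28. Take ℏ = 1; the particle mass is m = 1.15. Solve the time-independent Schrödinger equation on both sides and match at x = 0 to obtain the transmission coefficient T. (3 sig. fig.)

T = 0.971

On each side the TISE gives plane waves with k = √(2m(E − V))/ℏ: k₁ = √(2·1.15·5.28) = 3.485, k₂ = √(2·1.15·2.65) = 2.469.
Matching ψ and ψ′ at x = 0 gives r = (k₁ − k₂)/(k₁ + k₂), so R = r² = 0.02912 and T = 1 − R = 0.9709.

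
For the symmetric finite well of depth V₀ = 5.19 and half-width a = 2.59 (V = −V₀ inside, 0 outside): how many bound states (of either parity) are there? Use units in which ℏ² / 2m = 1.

The dimensionless depth is z₀ = a√(2mV₀)/ℏ = 2.59 × √(5.190) = 5.900.
A new bound state (alternating even/odd) appears each time z₀ passes a multiple of π/2, so N = ⌊2z₀/π⌋ + 1 = ⌊3.756⌋ + 1 = 4.

N = 4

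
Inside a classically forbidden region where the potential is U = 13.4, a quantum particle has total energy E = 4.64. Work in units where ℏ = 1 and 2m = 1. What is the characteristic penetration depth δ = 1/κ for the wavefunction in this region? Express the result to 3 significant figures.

δ = 0.338

Since E < U the TISE in this region is ψ'' = κ²ψ with κ = √(2m(U − E))/ℏ.
κ = √(2 × 0.5 × 8.76) = 2.960. The penetration depth is δ = 1/κ = 0.338.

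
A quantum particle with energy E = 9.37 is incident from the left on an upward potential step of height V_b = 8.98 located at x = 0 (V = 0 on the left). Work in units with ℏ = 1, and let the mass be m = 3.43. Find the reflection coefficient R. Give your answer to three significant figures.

R = 0.437

On each side the TISE gives plane waves with k = √(2m(E − V))/ℏ: k₁ = √(2·3.43·9.37) = 8.017, k₂ = √(2·3.43·0.39) = 1.636.
Continuity of ψ and ψ′ at the step yields the reflection amplitude r = (k₁ − k₂)/(k₁ + k₂) = 0.6611; thus R = |r|² = 0.4371, T = 0.5629.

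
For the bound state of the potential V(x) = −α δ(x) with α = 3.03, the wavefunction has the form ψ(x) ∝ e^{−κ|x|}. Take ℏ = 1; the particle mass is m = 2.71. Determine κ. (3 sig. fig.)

κ = 8.21

Integrate −(ℏ²/2m)ψ'' − αδ(x)ψ = Eψ from −ε to +ε: the ψ'' term gives ψ'(0⁺) − ψ'(0⁻) and the δ term gives −(2mα/ℏ²)ψ(0).
With ψ ∝ e^{−κ|x|} this yields −2κ = −2mα/ℏ², so κ = mα/ℏ² = 8.211.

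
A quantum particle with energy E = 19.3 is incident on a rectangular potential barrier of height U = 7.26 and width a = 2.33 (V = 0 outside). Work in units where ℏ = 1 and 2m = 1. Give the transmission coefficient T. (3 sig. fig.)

E > U: inside the barrier k₂ = √(2m(E − U))/ℏ = 3.470, k₂a = 8.085.
Matching at both interfaces gives T⁻¹ = 1 + U² sin²(k₂a) / [4E(E − U)] = 1.054, hence T = 0.949.

T = 0.949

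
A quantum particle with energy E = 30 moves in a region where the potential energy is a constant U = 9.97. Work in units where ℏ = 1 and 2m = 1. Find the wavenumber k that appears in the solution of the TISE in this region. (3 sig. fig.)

k = 4.48

With E > U the solution is oscillatory, ψ ∝ e^{±ikx} with k = √(2m(E − U))/ℏ.
k = √(2 × 0.5 × 20.03) = 4.475.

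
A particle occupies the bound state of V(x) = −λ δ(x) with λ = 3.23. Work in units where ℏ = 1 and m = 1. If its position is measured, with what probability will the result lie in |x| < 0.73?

P = 0.991

The normalised bound state is ψ = √κ e^{−κ|x|} with κ = mλ/ℏ² = 3.230.
P(|x| < d) = ∫_{−d}^{d} κ e^{−2κ|x|} dx = 1 − e^{−2κd} = 1 − e^{−4.716} = 0.9910.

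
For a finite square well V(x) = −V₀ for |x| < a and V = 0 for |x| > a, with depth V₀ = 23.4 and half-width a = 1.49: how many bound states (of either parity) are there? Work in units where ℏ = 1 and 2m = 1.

Define the well-strength parameter z₀ = (a/ℏ)√(2mV₀) = 1.49 × √(2·0.5·23.4) = 7.208.
The even/odd transcendental equations gain one root per π/2 in z₀, giving N = 1 + ⌊2z₀/π⌋ = 1 + ⌊4.589⌋ = 5.

N = 5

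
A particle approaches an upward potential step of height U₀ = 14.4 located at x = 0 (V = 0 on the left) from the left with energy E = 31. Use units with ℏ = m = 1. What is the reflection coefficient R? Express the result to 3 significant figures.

On each side the TISE gives plane waves with k = √(2m(E − V))/ℏ: k₁ = √(2·1·31) = 7.874, k₂ = √(2·1·16.6) = 5.762.
Matching ψ and ψ′ at x = 0 gives r = (k₁ − k₂)/(k₁ + k₂), so R = r² = 0.02399 and T = 1 − R = 0.9760.

R = 0.0240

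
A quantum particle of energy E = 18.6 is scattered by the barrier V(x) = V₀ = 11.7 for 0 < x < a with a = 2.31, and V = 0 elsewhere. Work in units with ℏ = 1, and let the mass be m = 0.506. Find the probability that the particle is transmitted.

E > V₀: inside the barrier k₂ = √(2m(E − V₀))/ℏ = 2.642, k₂a = 6.104.
Matching at both interfaces gives T⁻¹ = 1 + V₀² sin²(k₂a) / [4E(E − V₀)] = 1.008, hence T = 0.992.

T = 0.992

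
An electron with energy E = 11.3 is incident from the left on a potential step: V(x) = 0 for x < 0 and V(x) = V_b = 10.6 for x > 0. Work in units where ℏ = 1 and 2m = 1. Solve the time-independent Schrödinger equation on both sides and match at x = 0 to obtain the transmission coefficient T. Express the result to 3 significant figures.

The wavenumbers are k₁ = √(2mE)/ℏ = 3.362 on the left and k₂ = √(2m(E − V_b))/ℏ = 0.8367 on the right.
Matching ψ and ψ′ at x = 0 gives r = (k₁ − k₂)/(k₁ + k₂), so R = r² = 0.3617 and T = 1 − R = 0.6383.

T = 0.638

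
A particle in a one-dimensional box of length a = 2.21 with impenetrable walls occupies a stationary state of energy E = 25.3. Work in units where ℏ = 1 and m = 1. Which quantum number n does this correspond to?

n = 5

From E_n = n²π²ℏ²/(2ma²) invert to n = √(2ma²E)/(πℏ).
n = (2.21/π) × √(2 × 1 × 25.3) = 5.004 → n = 5.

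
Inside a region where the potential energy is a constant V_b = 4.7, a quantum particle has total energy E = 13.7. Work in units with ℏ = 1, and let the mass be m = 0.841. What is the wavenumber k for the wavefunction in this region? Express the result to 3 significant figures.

k = 3.89

With E > V_b the solution is oscillatory, ψ ∝ e^{±ikx} with k = √(2m(E − V_b))/ℏ.
k = √(2 × 0.841 × 9) = 3.891.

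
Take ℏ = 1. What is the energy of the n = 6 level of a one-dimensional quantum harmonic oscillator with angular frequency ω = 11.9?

E = 77.4

Using E_n = (n + ½)ℏω: E_6 = 6.5 × 11.9 = 77.35.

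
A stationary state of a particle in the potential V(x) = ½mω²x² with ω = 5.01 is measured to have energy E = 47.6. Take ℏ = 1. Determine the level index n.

n = 9

E_n = ℏω(n + ½) ⇒ n = E/(ℏω) − ½ = 47.6/5.01 − 0.5 = 9.001 → n = 9.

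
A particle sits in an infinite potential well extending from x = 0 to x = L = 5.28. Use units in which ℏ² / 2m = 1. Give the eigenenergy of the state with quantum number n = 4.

E = 5.66

The infinite-well eigenfunctions ψ_n = √(2/L) sin(nπx/L) vanish at both walls, giving E_n = n²π²ℏ²/(2mL²).
E_4 = 4² × π² / (2 × 0.5 × 5.28²) = 5.664.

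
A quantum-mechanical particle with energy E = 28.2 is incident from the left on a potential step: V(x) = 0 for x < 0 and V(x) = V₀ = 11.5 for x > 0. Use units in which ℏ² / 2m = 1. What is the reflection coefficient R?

On each side the TISE gives plane waves with k = √(2m(E − V))/ℏ: k₁ = √(2·½·28.2) = 5.310, k₂ = √(2·½·16.7) = 4.087.
Continuity of ψ and ψ′ at the step yields the reflection amplitude r = (k₁ − k₂)/(k₁ + k₂) = 0.1302; thus R = |r|² = 0.01696, T = 0.9830.

R = 0.0170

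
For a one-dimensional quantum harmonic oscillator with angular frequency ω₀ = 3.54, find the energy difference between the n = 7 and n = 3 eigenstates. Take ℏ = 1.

E_n = ℏω₀(n + ½), so ΔE = (7 − 3) ℏω₀ = 4 × 3.54 = 14.16.

ΔE = 14.2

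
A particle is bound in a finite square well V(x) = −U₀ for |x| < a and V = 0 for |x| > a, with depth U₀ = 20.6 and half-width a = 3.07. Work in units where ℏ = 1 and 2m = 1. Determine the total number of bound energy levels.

N = 9

The dimensionless depth is z₀ = a√(2mU₀)/ℏ = 3.07 × √(20.60) = 13.93.
A new bound state (alternating even/odd) appears each time z₀ passes a multiple of π/2, so N = ⌊2z₀/π⌋ + 1 = ⌊8.871⌋ + 1 = 9.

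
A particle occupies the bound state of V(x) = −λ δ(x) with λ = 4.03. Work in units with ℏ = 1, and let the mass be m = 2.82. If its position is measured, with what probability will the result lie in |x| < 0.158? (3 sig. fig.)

The normalised bound state is ψ = √κ e^{−κ|x|} with κ = mλ/ℏ² = 11.36.
P(|x| < d) = ∫_{−d}^{d} κ e^{−2κ|x|} dx = 1 − e^{−2κd} = 1 − e^{−3.591} = 0.9724.

P = 0.972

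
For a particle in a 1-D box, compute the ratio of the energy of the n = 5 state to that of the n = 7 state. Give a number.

0.510204

E_n = n²π²ℏ²/(2mL²) so the ratio is n₂²/n₁² = 25/49 = 0.510204.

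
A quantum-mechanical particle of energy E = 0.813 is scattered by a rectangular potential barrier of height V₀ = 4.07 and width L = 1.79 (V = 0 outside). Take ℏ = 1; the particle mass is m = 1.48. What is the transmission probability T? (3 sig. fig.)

Since E < V₀ the interior solution is evanescent with decay constant κ = √(2m(V₀ − E))/ℏ = 3.105.
κL = 5.558, sinh(κL) = 129.6.
Matching ψ, ψ′ at both faces gives T = [1 + V₀² sinh²(κL) / (4E(V₀ − E))]⁻¹ = 1/26280 = 0.0000380.

T = 0.0000380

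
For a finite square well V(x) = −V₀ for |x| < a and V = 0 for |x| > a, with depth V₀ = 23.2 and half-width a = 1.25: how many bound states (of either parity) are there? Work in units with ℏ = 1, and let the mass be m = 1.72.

Define the well-strength parameter z₀ = (a/ℏ)√(2mV₀) = 1.25 × √(2·1.72·23.2) = 11.17.
The even/odd transcendental equations gain one root per π/2 in z₀, giving N = 1 + ⌊2z₀/π⌋ = 1 + ⌊7.109⌋ = 8.

N = 8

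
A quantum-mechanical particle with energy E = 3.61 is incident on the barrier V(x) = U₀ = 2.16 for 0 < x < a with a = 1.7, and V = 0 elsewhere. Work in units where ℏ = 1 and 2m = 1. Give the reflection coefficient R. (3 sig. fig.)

R = 0.150

Above the barrier the interior wavenumber is k₂ = √(2m(E − U₀))/ℏ = 1.204, giving phase k₂a = 2.047.
Matching at both interfaces gives T⁻¹ = 1 + U₀² sin²(k₂a) / [4E(E − U₀)] = 1.176, hence T = 0.850.
R = 1 − T = 0.150.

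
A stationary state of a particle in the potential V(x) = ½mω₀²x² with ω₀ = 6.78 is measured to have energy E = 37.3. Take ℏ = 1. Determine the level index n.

Invert E_n = (n + ½)ℏω₀: n = E/ℏω₀ − ½ = 5.001, so n = 5.

n = 5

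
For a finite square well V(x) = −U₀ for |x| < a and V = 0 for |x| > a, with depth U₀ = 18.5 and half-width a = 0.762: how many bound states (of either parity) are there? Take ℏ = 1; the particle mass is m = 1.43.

The dimensionless depth is z₀ = a√(2mU₀)/ℏ = 0.762 × √(52.91) = 5.543.
The even/odd transcendental equations gain one root per π/2 in z₀, giving N = 1 + ⌊2z₀/π⌋ = 1 + ⌊3.529⌋ = 4.

N = 4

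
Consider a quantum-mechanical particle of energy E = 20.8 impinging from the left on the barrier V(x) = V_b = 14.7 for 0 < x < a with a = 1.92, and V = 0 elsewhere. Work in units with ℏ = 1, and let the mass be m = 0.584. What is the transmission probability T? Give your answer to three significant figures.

T = 0.737

Above the barrier the interior wavenumber is k₂ = √(2m(E − V_b))/ℏ = 2.669, giving phase k₂a = 5.125.
T = [1 + V_b² sin²(k₂a) / (4E(E − V_b))]⁻¹ = 1/1.357 = 0.737.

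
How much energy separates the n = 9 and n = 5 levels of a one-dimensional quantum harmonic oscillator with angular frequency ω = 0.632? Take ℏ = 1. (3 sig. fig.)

ΔE = 2.53

E_n = ℏω(n + ½), so ΔE = (9 − 5) ℏω = 4 × 0.632 = 2.528.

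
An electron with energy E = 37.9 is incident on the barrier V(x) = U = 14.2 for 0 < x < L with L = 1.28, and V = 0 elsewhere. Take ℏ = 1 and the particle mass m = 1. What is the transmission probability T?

Above the barrier the interior wavenumber is k₂ = √(2m(E − U))/ℏ = 6.885, giving phase k₂L = 8.813.
Matching at both interfaces gives T⁻¹ = 1 + U² sin²(k₂L) / [4E(E − U)] = 1.019, hence T = 0.982.

T = 0.982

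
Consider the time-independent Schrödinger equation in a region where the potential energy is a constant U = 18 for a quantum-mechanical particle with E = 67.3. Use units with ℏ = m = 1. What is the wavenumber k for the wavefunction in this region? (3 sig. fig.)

k = 9.93

With E > U the solution is oscillatory, ψ ∝ e^{±ikx} with k = √(2m(E − U))/ℏ.
k = √(2 × 1 × 49.3) = 9.930.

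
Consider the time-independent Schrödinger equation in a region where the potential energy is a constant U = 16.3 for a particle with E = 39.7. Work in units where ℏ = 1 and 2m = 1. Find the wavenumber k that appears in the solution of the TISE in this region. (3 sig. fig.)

With E > U the solution is oscillatory, ψ ∝ e^{±ikx} with k = √(2m(E − U))/ℏ.
k = √(2 × 0.5 × 23.4) = 4.837.

k = 4.84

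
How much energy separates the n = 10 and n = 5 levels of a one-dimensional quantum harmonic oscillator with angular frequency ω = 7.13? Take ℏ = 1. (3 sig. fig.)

ΔE = 35.7

E_n = ℏω(n + ½), so ΔE = (10 − 5) ℏω = 5 × 7.13 = 35.65.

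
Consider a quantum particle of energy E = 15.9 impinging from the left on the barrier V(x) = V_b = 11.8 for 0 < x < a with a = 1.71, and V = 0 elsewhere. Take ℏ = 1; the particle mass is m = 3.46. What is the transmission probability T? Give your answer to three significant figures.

T = 0.951

Above the barrier the interior wavenumber is k₂ = √(2m(E − V_b))/ℏ = 5.327, giving phase k₂a = 9.108.
T = [1 + V_b² sin²(k₂a) / (4E(E − V_b))]⁻¹ = 1/1.052 = 0.951.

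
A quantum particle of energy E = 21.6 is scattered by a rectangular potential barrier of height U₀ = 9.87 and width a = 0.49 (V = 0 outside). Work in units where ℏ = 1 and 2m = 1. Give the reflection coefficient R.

R = 0.0868

E > U₀: inside the barrier k₂ = √(2m(E − U₀))/ℏ = 3.425, k₂a = 1.678.
Matching at both interfaces gives T⁻¹ = 1 + U₀² sin²(k₂a) / [4E(E − U₀)] = 1.095, hence T = 0.913.
R = 1 − T = 0.0868.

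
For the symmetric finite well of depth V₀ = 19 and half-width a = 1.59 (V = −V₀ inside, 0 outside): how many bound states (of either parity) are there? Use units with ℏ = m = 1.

N = 7

The dimensionless depth is z₀ = a√(2mV₀)/ℏ = 1.59 × √(38.00) = 9.801.
The even/odd transcendental equations gain one root per π/2 in z₀, giving N = 1 + ⌊2z₀/π⌋ = 1 + ⌊6.240⌋ = 7.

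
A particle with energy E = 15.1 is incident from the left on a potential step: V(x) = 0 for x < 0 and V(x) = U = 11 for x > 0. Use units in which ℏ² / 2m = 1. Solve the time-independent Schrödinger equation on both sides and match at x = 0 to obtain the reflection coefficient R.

R = 0.0991

The wavenumbers are k₁ = √(2mE)/ℏ = 3.886 on the left and k₂ = √(2m(E − U))/ℏ = 2.025 on the right.
Matching ψ and ψ′ at x = 0 gives r = (k₁ − k₂)/(k₁ + k₂), so R = r² = 0.09913 and T = 1 − R = 0.9009.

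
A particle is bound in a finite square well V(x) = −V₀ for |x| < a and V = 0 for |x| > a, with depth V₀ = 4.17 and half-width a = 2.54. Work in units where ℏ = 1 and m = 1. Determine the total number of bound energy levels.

N = 5

The dimensionless depth is z₀ = a√(2mV₀)/ℏ = 2.54 × √(8.340) = 7.335.
The even/odd transcendental equations gain one root per π/2 in z₀, giving N = 1 + ⌊2z₀/π⌋ = 1 + ⌊4.670⌋ = 5.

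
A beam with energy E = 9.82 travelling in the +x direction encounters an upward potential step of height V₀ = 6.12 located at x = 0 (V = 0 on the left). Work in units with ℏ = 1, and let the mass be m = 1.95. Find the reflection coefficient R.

On each side the TISE gives plane waves with k = √(2m(E − V))/ℏ: k₁ = √(2·1.95·9.82) = 6.189, k₂ = √(2·1.95·3.7) = 3.799.
Matching ψ and ψ′ at x = 0 gives r = (k₁ − k₂)/(k₁ + k₂), so R = r² = 0.05726 and T = 1 − R = 0.9427.

R = 0.0573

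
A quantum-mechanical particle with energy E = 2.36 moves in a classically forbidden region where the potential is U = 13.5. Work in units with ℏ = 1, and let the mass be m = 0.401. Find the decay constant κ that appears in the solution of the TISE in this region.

Since E < U the TISE in this region is ψ'' = κ²ψ with κ = √(2m(U − E))/ℏ.
κ = √(2 × 0.401 × 11.14) = 2.989.

κ = 2.99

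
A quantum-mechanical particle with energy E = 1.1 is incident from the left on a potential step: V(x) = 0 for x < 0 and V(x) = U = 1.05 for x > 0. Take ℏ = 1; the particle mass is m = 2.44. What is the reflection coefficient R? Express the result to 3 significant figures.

The wavenumbers are k₁ = √(2mE)/ℏ = 2.317 on the left and k₂ = √(2m(E − U))/ℏ = 0.4940 on the right.
Matching ψ and ψ′ at x = 0 gives r = (k₁ − k₂)/(k₁ + k₂), so R = r² = 0.4206 and T = 1 − R = 0.5794.

R = 0.421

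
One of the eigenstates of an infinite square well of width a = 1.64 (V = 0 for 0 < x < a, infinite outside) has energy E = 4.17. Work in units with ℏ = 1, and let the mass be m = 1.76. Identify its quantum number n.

n = 2

From E_n = n²π²ℏ²/(2ma²) invert to n = √(2ma²E)/(πℏ).
n = (1.64/π) × √(2 × 1.76 × 4.17) = 2.000 → n = 2.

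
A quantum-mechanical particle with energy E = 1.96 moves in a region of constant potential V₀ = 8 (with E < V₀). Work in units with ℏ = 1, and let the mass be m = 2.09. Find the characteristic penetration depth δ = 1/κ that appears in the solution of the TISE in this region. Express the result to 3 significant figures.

Since E < V₀ the TISE in this region is ψ'' = κ²ψ with κ = √(2m(V₀ − E))/ℏ.
κ = √(2 × 2.09 × 6.04) = 5.025. The penetration depth is δ = 1/κ = 0.199.

δ = 0.199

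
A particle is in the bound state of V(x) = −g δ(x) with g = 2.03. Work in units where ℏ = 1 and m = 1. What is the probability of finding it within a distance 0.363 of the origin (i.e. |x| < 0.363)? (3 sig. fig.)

The normalised bound state is ψ = √κ e^{−κ|x|} with κ = mg/ℏ² = 2.030.
P(|x| < d) = ∫_{−d}^{d} κ e^{−2κ|x|} dx = 1 − e^{−2κd} = 1 − e^{−1.474} = 0.7709.

P = 0.771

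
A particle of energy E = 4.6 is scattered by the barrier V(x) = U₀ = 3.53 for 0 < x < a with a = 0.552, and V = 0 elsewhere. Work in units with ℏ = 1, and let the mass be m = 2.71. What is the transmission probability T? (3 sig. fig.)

E > U₀: inside the barrier k₂ = √(2m(E − U₀))/ℏ = 2.408, k₂a = 1.329.
Matching at both interfaces gives T⁻¹ = 1 + U₀² sin²(k₂a) / [4E(E − U₀)] = 1.597, hence T = 0.626.

T = 0.626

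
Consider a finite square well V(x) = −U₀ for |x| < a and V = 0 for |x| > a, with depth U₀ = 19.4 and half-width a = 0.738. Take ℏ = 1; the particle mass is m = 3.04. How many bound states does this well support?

The dimensionless depth is z₀ = a√(2mU₀)/ℏ = 0.738 × √(118.0) = 8.015.
A new bound state (alternating even/odd) appears each time z₀ passes a multiple of π/2, so N = ⌊2z₀/π⌋ + 1 = ⌊5.103⌋ + 1 = 6.

N = 6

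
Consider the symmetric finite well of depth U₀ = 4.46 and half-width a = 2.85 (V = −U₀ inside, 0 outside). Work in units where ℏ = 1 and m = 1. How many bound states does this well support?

N = 6

Define the well-strength parameter z₀ = (a/ℏ)√(2mU₀) = 2.85 × √(2·1·4.46) = 8.512.
A new bound state (alternating even/odd) appears each time z₀ passes a multiple of π/2, so N = ⌊2z₀/π⌋ + 1 = ⌊5.419⌋ + 1 = 6.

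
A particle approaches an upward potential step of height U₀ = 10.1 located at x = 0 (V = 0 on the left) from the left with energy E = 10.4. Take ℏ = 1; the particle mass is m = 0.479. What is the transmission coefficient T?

T = 0.496

The wavenumbers are k₁ = √(2mE)/ℏ = 3.156 on the left and k₂ = √(2m(E − U₀))/ℏ = 0.5361 on the right.
Continuity of ψ and ψ′ at the step yields the reflection amplitude r = (k₁ − k₂)/(k₁ + k₂) = 0.7096; thus R = |r|² = 0.5036, T = 0.4964.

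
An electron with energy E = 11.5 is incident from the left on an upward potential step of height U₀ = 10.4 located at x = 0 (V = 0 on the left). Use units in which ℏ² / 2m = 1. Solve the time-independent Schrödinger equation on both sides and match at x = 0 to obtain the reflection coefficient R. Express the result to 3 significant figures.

On each side the TISE gives plane waves with k = √(2m(E − V))/ℏ: k₁ = √(2·½·11.5) = 3.391, k₂ = √(2·½·1.1) = 1.049.
Matching ψ and ψ′ at x = 0 gives r = (k₁ − k₂)/(k₁ + k₂), so R = r² = 0.2783 and T = 1 − R = 0.7217.

R = 0.278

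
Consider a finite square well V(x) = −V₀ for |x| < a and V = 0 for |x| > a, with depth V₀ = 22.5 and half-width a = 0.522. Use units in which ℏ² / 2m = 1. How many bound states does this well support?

The dimensionless depth is z₀ = a√(2mV₀)/ℏ = 0.522 × √(22.50) = 2.476.
A new bound state (alternating even/odd) appears each time z₀ passes a multiple of π/2, so N = ⌊2z₀/π⌋ + 1 = ⌊1.576⌋ + 1 = 2.

N = 2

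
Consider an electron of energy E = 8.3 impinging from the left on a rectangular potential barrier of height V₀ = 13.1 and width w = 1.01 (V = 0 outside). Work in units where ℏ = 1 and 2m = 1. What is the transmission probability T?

E < V₀: inside the barrier ψ ∝ e^{±κx} with κ = √(2m(V₀ − E))/ℏ = 2.191.
κw = 2.213, sinh(κw) = 4.516.
The exact tunnelling result is T⁻¹ = 1 + V₀² sinh²(κw) / [4E(V₀ − E)] = 22.96, so T = 0.0436.

T = 0.0436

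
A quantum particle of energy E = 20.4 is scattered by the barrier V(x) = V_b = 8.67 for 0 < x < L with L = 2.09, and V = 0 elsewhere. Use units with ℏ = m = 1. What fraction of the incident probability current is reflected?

E > V_b: inside the barrier k₂ = √(2m(E − V_b))/ℏ = 4.844, k₂L = 10.12.
Matching at both interfaces gives T⁻¹ = 1 + V_b² sin²(k₂L) / [4E(E − V_b)] = 1.032, hence T = 0.969.
R = 1 − T = 0.0314.

R = 0.0314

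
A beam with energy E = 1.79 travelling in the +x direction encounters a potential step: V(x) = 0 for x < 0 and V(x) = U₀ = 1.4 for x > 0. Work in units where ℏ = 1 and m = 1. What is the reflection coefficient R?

R = 0.132

The wavenumbers are k₁ = √(2mE)/ℏ = 1.892 on the left and k₂ = √(2m(E − U₀))/ℏ = 0.8832 on the right.
Continuity of ψ and ψ′ at the step yields the reflection amplitude r = (k₁ − k₂)/(k₁ + k₂) = 0.3635; thus R = |r|² = 0.1322, T = 0.8678.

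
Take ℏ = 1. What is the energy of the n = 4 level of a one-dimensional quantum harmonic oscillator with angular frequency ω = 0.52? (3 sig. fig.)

E = 2.34

Using E_n = (n + ½)ℏω: E_4 = 4.5 × 0.52 = 2.340.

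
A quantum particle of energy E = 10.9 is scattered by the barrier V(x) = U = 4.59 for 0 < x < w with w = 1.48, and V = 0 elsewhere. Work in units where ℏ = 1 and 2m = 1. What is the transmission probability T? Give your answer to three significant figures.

T = 0.978

Above the barrier the interior wavenumber is k₂ = √(2m(E − U))/ℏ = 2.512, giving phase k₂w = 3.718.
T = [1 + U² sin²(k₂w) / (4E(E − U))]⁻¹ = 1/1.023 = 0.978.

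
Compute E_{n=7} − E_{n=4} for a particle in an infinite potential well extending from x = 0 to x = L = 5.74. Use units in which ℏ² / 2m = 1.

E_n = n²π²ℏ²/(2mL²), so ΔE = (7² − 4²) π²ℏ²/(2mL²).
ΔE = 33 × π² / (2 × 0.5 × 5.74²) = 9.885.

ΔE = 9.89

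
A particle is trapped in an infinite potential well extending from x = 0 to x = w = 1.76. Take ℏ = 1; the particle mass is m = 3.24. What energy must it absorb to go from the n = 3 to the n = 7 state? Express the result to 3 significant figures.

E_n = n²π²ℏ²/(2mw²), so ΔE = (7² − 3²) π²ℏ²/(2mw²).
ΔE = 40 × π² / (2 × 3.24 × 1.76²) = 19.67.

ΔE = 19.7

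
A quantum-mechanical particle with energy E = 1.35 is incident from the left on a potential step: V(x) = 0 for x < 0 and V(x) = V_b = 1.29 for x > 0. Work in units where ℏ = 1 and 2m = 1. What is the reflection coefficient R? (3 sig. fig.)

R = 0.425

On each side the TISE gives plane waves with k = √(2m(E − V))/ℏ: k₁ = √(2·½·1.35) = 1.162, k₂ = √(2·½·0.06) = 0.2449.
Matching ψ and ψ′ at x = 0 gives r = (k₁ − k₂)/(k₁ + k₂), so R = r² = 0.4248 and T = 1 − R = 0.5752.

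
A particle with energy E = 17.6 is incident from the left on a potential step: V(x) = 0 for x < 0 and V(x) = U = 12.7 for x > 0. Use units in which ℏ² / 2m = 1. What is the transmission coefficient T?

The wavenumbers are k₁ = √(2mE)/ℏ = 4.195 on the left and k₂ = √(2m(E − U))/ℏ = 2.214 on the right.
Continuity of ψ and ψ′ at the step yields the reflection amplitude r = (k₁ − k₂)/(k₁ + k₂) = 0.3092; thus R = |r|² = 0.09561, T = 0.9044.

T = 0.904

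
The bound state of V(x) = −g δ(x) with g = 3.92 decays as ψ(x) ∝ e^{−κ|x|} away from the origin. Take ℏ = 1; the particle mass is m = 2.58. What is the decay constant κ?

κ = 10.1

Integrate −(ℏ²/2m)ψ'' − gδ(x)ψ = Eψ from −ε to +ε: the ψ'' term gives ψ'(0⁺) − ψ'(0⁻) and the δ term gives −(2mg/ℏ²)ψ(0).
With ψ ∝ e^{−κ|x|} this yields −2κ = −2mg/ℏ², so κ = mg/ℏ² = 10.11.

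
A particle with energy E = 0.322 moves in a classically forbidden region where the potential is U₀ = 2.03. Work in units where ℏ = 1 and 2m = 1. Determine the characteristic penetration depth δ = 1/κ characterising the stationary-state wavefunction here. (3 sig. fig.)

Since E < U₀ the TISE in this region is ψ'' = κ²ψ with κ = √(2m(U₀ − E))/ℏ.
κ = √(2 × 0.5 × 1.708) = 1.307. The penetration depth is δ = 1/κ = 0.765.

δ = 0.765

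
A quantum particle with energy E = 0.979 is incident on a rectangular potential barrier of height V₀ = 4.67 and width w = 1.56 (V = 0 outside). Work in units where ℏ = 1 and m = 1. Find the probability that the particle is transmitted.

E < V₀: inside the barrier ψ ∝ e^{±κx} with κ = √(2m(V₀ − E))/ℏ = 2.717.
κw = 4.238, sinh(κw) = 34.64.
The exact tunnelling result is T⁻¹ = 1 + V₀² sinh²(κw) / [4E(V₀ − E)] = 1812, so T = 0.000552.

T = 0.000552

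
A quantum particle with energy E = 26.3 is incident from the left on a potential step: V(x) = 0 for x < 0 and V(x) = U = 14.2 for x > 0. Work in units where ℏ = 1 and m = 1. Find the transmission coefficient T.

T = 0.963

On each side the TISE gives plane waves with k = √(2m(E − V))/ℏ: k₁ = √(2·1·26.3) = 7.253, k₂ = √(2·1·12.1) = 4.919.
Matching ψ and ψ′ at x = 0 gives r = (k₁ − k₂)/(k₁ + k₂), so R = r² = 0.03674 and T = 1 − R = 0.9633.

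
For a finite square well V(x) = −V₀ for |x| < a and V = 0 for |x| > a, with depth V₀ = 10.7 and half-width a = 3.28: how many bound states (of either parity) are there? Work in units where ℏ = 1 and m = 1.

The dimensionless depth is z₀ = a√(2mV₀)/ℏ = 3.28 × √(21.40) = 15.17.
A new bound state (alternating even/odd) appears each time z₀ passes a multiple of π/2, so N = ⌊2z₀/π⌋ + 1 = ⌊9.660⌋ + 1 = 10.

N = 10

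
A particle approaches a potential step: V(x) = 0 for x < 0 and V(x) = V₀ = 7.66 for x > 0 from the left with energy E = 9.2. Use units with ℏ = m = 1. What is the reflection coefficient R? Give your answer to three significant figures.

The wavenumbers are k₁ = √(2mE)/ℏ = 4.290 on the left and k₂ = √(2m(E − V₀))/ℏ = 1.755 on the right.
Continuity of ψ and ψ′ at the step yields the reflection amplitude r = (k₁ − k₂)/(k₁ + k₂) = 0.4193; thus R = |r|² = 0.1758, T = 0.8242.

R = 0.176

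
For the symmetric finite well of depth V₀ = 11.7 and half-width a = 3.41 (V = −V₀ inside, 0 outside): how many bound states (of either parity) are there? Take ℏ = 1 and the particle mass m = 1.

The dimensionless depth is z₀ = a√(2mV₀)/ℏ = 3.41 × √(23.40) = 16.50.
A new bound state (alternating even/odd) appears each time z₀ passes a multiple of π/2, so N = ⌊2z₀/π⌋ + 1 = ⌊10.50⌋ + 1 = 11.

N = 11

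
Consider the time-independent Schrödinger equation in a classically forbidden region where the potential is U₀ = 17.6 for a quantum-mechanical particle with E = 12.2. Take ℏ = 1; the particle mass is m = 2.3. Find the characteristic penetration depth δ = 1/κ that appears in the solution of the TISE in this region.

δ = 0.201

Since E < U₀ the TISE in this region is ψ'' = κ²ψ with κ = √(2m(U₀ − E))/ℏ.
κ = √(2 × 2.3 × 5.4) = 4.984. The penetration depth is δ = 1/κ = 0.201.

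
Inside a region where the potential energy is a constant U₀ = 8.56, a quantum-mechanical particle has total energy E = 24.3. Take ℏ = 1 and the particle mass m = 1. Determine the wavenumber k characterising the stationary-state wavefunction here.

With E > U₀ the solution is oscillatory, ψ ∝ e^{±ikx} with k = √(2m(E − U₀))/ℏ.
k = √(2 × 1 × 15.74) = 5.611.

k = 5.61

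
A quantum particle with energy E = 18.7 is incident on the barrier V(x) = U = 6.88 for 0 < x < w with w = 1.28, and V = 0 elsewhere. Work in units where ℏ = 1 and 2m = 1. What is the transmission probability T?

E > U: inside the barrier k₂ = √(2m(E − U))/ℏ = 3.438, k₂w = 4.401.
Matching at both interfaces gives T⁻¹ = 1 + U² sin²(k₂w) / [4E(E − U)] = 1.049, hence T = 0.954.

T = 0.954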